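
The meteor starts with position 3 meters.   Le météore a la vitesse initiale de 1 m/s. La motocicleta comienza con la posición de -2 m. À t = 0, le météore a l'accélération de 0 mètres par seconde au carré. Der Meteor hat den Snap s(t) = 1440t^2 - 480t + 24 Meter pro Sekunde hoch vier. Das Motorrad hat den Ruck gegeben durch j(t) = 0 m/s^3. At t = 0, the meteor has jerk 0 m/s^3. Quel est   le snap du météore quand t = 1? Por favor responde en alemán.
Mit s(t) = 1440·t^2 - 480·t + 24 und Einsetzen von t = 1, finden wir s = 984.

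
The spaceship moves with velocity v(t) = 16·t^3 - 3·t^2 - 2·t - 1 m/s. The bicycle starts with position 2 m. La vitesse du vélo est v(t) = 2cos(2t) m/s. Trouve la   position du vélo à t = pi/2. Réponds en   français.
En partant de la vitesse v(t) = 2·cos(2·t), nous prenons 1 primitive. La primitive de la vitesse, avec x(0) = 2, donne la position: x(t) = sin(2·t) + 2. En utilisant x(t) = sin(2·t) + 2 et en substituant t = pi/2, nous trouvons x = 2.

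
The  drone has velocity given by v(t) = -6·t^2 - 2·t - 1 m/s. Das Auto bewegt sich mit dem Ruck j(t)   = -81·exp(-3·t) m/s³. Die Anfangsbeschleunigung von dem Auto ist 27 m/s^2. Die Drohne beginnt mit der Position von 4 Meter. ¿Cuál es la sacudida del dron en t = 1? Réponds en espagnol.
Debemos derivar nuestra ecuación de la velocidad v(t) = -6·t^2 - 2·t - 1 2 veces. Tomando d/dt de v(t), encontramos a(t) = -12·t - 2. Tomando d/dt de a(t), encontramos j(t) = -12. De la ecuación de la sacudida j(t) = -12, sustituimos t = 1 para obtener j = -12.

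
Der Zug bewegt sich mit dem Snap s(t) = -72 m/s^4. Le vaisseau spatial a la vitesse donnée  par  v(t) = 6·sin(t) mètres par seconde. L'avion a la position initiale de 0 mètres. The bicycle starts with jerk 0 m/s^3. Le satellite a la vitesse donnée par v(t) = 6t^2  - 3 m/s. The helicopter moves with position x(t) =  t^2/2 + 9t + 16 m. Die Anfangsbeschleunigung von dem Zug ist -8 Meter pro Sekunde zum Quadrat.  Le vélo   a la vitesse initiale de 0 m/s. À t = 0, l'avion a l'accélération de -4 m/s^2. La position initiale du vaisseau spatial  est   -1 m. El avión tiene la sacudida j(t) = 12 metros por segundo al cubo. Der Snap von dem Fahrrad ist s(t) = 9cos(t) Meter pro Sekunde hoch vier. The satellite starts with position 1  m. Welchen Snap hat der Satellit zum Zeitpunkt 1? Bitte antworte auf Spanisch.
Partiendo de la velocidad v(t) = 6·t^2 - 3, tomamos 3 derivadas. La derivada de la velocidad da la aceleración: a(t) = 12·t. La derivada de la aceleración da la sacudida: j(t) = 12. Tomando d/dt de j(t), encontramos s(t) = 0. Tenemos el snap s(t) = 0. Sustituyendo t = 1: s(1) = 0.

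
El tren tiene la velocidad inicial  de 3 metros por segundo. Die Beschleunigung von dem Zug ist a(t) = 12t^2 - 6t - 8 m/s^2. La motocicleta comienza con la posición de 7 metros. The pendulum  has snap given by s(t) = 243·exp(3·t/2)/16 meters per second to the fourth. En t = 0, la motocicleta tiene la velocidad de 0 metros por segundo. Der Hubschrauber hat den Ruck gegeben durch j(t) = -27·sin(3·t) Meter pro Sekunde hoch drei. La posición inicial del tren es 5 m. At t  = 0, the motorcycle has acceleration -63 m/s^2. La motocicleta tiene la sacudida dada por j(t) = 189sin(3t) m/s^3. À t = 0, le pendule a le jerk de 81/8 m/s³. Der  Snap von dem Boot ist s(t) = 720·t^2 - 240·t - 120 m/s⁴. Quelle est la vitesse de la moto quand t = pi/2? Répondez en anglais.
We must find the antiderivative of our jerk equation j(t) = 189·sin(3·t) 2 times. The antiderivative of jerk, with a(0) = -63, gives acceleration: a(t) = -63·cos(3·t). Finding the integral of a(t) and using v(0) = 0: v(t) = -21·sin(3·t). From the given velocity equation v(t) = -21·sin(3·t), we substitute t = pi/2 to get v = 21.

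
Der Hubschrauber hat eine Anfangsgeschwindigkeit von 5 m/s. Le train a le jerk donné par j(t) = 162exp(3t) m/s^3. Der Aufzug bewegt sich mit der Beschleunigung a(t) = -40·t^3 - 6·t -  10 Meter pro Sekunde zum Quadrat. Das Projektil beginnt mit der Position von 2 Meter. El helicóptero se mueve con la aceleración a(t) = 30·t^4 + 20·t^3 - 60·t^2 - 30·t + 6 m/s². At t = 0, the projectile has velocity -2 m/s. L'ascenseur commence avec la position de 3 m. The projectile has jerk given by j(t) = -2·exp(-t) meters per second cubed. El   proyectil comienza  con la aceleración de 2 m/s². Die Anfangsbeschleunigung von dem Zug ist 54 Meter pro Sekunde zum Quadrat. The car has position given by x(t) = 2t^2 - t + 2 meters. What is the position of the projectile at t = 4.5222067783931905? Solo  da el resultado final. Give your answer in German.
x(4.5222067783931905) = 0.0217300410019531.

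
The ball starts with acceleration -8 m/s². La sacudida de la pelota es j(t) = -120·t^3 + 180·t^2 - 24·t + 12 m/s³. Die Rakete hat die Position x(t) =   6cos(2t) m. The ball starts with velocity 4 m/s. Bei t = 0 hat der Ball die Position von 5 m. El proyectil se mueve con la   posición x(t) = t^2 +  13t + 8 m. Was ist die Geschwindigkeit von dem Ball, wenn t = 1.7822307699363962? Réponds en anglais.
We need to integrate our jerk equation j(t) = -120·t^3 + 180·t^2 - 24·t + 12 2 times. The antiderivative of jerk, with a(0) = -8, gives acceleration: a(t) = -30·t^4 + 60·t^3 - 12·t^2 + 12·t - 8. Integrating acceleration and using the initial condition v(0) = 4, we get v(t) = -6·t^5 + 15·t^4 - 4·t^3 + 6·t^2 - 8·t + 4. Using v(t) = -6·t^5 + 15·t^4 - 4·t^3 + 6·t^2 - 8·t + 4 and substituting t = 1.7822307699363962, we find v = 29.6065086442179.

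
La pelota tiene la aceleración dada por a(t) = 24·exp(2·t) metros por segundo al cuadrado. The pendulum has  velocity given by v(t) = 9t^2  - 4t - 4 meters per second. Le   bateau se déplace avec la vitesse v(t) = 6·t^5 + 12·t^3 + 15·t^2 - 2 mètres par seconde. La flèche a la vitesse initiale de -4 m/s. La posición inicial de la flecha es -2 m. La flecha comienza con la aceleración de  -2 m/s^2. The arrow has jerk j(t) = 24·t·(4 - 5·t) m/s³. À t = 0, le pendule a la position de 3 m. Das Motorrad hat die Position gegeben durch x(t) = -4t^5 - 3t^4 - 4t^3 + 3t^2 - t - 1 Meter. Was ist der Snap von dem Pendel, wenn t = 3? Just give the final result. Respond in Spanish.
s(3) = 0.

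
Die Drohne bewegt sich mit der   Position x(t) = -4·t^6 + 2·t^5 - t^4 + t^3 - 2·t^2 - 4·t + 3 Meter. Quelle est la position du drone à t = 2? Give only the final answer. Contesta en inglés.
The position at t = 2 is x = -213.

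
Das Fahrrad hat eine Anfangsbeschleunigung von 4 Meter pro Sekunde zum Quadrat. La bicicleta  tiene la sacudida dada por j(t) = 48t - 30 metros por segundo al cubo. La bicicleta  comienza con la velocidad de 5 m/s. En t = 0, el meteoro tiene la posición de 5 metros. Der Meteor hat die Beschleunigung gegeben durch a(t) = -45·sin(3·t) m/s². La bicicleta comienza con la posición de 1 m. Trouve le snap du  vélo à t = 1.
En partant du jerk j(t) = 48·t - 30, nous prenons 1 dérivée. La dérivée du jerk donne le snap: s(t) = 48. En utilisant s(t) = 48 et en substituant t = 1, nous trouvons s = 48.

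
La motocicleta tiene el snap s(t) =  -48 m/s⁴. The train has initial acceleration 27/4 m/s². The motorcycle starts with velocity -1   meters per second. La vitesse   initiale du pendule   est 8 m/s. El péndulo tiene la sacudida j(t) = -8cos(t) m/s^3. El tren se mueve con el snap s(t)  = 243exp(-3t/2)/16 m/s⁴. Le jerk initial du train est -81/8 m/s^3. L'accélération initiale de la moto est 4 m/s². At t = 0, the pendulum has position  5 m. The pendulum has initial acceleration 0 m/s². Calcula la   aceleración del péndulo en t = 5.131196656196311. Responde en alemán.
Ausgehend von dem Ruck j(t) = -8·cos(t), nehmen wir 1 Integral. Das Integral von dem Ruck ist die Beschleunigung. Mit a(0) = 0 erhalten wir a(t) = -8·sin(t). Mit a(t) = -8·sin(t) und Einsetzen von t = 5.131196656196311, finden wir a = 7.30859579046351.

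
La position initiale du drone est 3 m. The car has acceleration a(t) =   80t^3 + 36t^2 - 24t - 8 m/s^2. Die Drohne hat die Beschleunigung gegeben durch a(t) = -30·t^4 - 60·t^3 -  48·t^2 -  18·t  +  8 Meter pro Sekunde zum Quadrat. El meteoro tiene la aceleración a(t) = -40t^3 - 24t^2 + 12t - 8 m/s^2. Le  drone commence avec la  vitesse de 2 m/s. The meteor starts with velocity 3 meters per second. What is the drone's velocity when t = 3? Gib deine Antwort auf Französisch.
Nous devons intégrer notre équation de l'accélération a(t) = -30·t^4 - 60·t^3 - 48·t^2 - 18·t + 8 1 fois. L'intégrale de l'accélération, avec v(0) = 2, donne la vitesse: v(t) = -6·t^5 - 15·t^4 - 16·t^3 - 9·t^2 + 8·t + 2. De l'équation de la vitesse v(t) = -6·t^5 - 15·t^4 - 16·t^3 - 9·t^2 + 8·t + 2, nous substituons t = 3 pour obtenir v = -3160.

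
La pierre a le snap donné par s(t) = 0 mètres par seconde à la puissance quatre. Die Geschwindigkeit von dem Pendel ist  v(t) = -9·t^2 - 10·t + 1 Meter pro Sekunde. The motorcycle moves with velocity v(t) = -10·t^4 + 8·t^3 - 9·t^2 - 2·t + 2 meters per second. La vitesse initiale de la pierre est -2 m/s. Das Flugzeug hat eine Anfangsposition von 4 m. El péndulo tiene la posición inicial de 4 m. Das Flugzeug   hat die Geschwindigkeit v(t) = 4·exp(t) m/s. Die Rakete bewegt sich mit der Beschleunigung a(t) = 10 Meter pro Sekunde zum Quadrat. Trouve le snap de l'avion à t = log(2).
Nous devons dériver notre équation de la vitesse v(t) = 4·exp(t) 3 fois. La dérivée de la vitesse donne l'accélération: a(t) = 4·exp(t). La dérivée de l'accélération donne le jerk: j(t) = 4·exp(t). En dérivant le jerk, nous obtenons le snap: s(t) = 4·exp(t). De l'équation du snap s(t) = 4·exp(t), nous substituons t = log(2) pour obtenir s = 8.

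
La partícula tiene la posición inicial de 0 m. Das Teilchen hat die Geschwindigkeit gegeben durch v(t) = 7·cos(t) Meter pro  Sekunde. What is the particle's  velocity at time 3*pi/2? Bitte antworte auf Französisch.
De l'équation de la vitesse v(t) = 7·cos(t), nous substituons t = 3*pi/2 pour obtenir v = 0.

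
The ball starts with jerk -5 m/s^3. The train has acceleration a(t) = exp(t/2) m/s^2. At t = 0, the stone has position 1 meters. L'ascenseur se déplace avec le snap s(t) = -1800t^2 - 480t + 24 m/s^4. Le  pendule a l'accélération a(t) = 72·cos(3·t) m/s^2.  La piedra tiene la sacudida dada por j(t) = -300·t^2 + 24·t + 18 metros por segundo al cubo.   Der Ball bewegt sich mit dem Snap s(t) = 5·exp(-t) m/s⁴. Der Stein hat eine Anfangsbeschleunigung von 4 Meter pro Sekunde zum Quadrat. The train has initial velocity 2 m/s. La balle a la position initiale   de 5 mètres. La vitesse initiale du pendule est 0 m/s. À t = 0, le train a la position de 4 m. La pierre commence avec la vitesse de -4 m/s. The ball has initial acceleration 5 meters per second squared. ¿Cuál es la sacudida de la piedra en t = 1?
Usando j(t) = -300·t^2 + 24·t + 18 y sustituyendo t = 1, encontramos j = -258.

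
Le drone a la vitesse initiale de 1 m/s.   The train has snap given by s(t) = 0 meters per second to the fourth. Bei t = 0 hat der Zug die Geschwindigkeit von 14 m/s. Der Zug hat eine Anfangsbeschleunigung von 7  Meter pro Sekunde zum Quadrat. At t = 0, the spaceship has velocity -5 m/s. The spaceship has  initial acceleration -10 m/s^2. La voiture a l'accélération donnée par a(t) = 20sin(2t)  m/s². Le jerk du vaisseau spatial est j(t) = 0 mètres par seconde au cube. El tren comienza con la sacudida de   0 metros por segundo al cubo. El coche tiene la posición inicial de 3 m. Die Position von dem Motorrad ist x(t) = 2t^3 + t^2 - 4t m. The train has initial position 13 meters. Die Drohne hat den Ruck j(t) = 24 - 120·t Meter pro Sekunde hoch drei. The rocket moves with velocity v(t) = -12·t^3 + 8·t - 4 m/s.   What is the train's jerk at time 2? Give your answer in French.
En partant du snap s(t) = 0, nous prenons 1 primitive. En prenant ∫s(t)dt et en appliquant j(0) = 0, nous trouvons j(t) = 0. En utilisant j(t) = 0 et en substituant t = 2, nous trouvons j = 0.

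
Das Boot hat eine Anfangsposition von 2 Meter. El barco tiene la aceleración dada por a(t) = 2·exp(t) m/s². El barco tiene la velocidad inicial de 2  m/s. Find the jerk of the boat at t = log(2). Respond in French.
En partant de l'accélération a(t) = 2·exp(t), nous prenons 1 dérivée. En prenant d/dt de a(t), nous trouvons j(t) = 2·exp(t). De l'équation du jerk j(t) = 2·exp(t), nous substituons t = log(2) pour obtenir j = 4.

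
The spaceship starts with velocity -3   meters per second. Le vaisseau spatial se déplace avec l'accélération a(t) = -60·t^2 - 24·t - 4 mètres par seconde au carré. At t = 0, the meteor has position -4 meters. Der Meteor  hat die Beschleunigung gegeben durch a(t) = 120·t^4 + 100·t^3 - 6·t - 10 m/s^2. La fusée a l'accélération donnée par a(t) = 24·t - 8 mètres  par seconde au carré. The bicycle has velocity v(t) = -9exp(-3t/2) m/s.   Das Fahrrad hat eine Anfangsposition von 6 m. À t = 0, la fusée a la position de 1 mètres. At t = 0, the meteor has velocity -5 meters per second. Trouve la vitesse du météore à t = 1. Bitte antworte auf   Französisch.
Pour résoudre ceci, nous devons prendre 1 primitive de notre équation de l'accélération a(t) = 120·t^4 + 100·t^3 - 6·t - 10. L'intégrale de l'accélération, avec v(0) = -5, donne la vitesse: v(t) = 24·t^5 + 25·t^4 - 3·t^2 - 10·t - 5. En utilisant v(t) = 24·t^5 + 25·t^4 - 3·t^2 - 10·t - 5 et en substituant t = 1, nous trouvons v = 31.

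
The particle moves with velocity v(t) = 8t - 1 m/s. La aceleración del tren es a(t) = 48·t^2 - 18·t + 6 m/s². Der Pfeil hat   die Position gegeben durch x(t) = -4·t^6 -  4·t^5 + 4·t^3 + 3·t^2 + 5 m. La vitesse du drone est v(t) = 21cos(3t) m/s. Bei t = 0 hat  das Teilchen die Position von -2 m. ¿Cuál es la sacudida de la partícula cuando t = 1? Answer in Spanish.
Partiendo de la velocidad v(t) = 8·t - 1, tomamos 2 derivadas. Tomando d/dt de v(t), encontramos a(t) = 8. La derivada de la aceleración da la sacudida: j(t) = 0. Tenemos la sacudida j(t) = 0. Sustituyendo t = 1: j(1) = 0.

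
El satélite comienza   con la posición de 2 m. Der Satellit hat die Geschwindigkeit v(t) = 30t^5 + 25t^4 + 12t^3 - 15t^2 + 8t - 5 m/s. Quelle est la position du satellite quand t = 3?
Nous devons intégrer notre équation de la vitesse v(t) = 30·t^5 + 25·t^4 + 12·t^3 - 15·t^2 + 8·t - 5 1 fois. La primitive de la vitesse, avec x(0) = 2, donne la position: x(t) = 5·t^6 + 5·t^5 + 3·t^4 - 5·t^3 + 4·t^2 - 5·t + 2. En utilisant x(t) = 5·t^6 + 5·t^5 + 3·t^4 - 5·t^3 + 4·t^2 - 5·t + 2 et en substituant t = 3, nous trouvons x = 4991.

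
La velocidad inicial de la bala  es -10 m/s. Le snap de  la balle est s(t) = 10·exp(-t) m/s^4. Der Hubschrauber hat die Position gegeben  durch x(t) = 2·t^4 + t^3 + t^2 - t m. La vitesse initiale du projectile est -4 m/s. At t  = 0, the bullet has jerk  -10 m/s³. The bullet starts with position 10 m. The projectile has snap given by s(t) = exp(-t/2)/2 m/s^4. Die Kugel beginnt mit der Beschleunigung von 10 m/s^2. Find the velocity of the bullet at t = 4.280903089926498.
To find the answer, we compute 3 antiderivatives of s(t) = 10·exp(-t). The antiderivative of snap, with j(0) = -10, gives jerk: j(t) = -10·exp(-t). Taking ∫j(t)dt and applying a(0) = 10, we find a(t) = 10·exp(-t). Integrating acceleration and using the initial condition v(0) = -10, we get v(t) = -10·exp(-t). Using v(t) = -10·exp(-t) and substituting t = 4.280903089926498, we find v = -0.138301665609342.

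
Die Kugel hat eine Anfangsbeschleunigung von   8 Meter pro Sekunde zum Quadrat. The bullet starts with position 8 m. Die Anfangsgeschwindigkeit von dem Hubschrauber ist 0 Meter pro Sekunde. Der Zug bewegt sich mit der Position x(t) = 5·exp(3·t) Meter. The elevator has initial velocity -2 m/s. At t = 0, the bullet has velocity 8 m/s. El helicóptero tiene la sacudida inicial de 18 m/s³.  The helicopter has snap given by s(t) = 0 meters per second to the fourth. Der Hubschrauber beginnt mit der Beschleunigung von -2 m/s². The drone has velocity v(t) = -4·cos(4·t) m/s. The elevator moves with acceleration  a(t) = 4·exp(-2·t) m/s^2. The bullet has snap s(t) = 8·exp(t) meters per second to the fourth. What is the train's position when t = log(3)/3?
Using x(t) = 5·exp(3·t) and substituting t = log(3)/3, we find x = 15.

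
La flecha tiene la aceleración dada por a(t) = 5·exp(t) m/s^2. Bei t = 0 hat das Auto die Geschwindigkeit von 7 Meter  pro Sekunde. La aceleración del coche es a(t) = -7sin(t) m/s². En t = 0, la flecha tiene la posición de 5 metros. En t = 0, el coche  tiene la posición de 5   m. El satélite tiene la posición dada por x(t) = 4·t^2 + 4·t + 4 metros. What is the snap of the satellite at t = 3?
Starting from position x(t) = 4·t^2 + 4·t + 4, we take 4 derivatives. Taking d/dt of x(t), we find v(t) = 8·t + 4. The derivative of velocity gives acceleration: a(t) = 8. The derivative of acceleration gives jerk: j(t) = 0. The derivative of jerk gives snap: s(t) = 0. We have snap s(t) = 0. Substituting t = 3: s(3) = 0.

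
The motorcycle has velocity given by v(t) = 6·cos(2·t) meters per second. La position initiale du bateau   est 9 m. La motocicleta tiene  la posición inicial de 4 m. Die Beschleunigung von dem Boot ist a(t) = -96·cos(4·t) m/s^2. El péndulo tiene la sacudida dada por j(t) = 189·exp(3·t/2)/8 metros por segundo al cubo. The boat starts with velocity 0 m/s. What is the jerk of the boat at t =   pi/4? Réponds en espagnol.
Debemos derivar nuestra ecuación de la aceleración a(t) = -96·cos(4·t) 1 vez. Derivando la aceleración, obtenemos la sacudida: j(t) = 384·sin(4·t). Usando j(t) = 384·sin(4·t) y sustituyendo t = pi/4, encontramos j = 0.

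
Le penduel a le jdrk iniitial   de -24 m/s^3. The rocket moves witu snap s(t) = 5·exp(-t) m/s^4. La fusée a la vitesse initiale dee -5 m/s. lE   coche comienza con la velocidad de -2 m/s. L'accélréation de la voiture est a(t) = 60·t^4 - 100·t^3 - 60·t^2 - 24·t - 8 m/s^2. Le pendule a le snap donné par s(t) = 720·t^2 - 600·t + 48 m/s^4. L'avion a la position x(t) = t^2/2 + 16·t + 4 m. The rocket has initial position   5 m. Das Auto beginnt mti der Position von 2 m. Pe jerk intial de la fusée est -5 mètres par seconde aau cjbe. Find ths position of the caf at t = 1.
To solve this, we need to take 2 integrals of our acceleration equation a(t) = 60·t^4 - 100·t^3 - 60·t^2 - 24·t - 8. Integrating acceleration and using the initial condition v(0) = -2, we get v(t) = 12·t^5 - 25·t^4 - 20·t^3 - 12·t^2 - 8·t - 2. Taking ∫v(t)dt and applying x(0) = 2, we find x(t) = 2·t^6 - 5·t^5 - 5·t^4 - 4·t^3 - 4·t^2 - 2·t + 2. We have position x(t) = 2·t^6 - 5·t^5 - 5·t^4 - 4·t^3 - 4·t^2 - 2·t + 2. Substituting t = 1: x(1) = -16.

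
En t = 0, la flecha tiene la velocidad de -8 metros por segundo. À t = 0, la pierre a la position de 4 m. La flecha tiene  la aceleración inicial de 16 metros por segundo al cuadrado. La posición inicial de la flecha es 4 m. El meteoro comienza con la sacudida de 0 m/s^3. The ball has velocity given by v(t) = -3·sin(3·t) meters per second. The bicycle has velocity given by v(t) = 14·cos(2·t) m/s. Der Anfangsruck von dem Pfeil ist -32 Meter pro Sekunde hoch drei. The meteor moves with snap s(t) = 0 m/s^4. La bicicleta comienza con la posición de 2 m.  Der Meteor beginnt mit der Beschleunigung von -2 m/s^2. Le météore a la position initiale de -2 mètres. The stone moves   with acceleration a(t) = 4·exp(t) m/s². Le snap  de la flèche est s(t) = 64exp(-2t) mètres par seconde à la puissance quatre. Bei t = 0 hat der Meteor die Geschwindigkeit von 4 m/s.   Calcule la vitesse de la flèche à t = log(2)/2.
Nous devons trouver la primitive de notre équation du snap s(t) = 64·exp(-2·t) 3 fois. En prenant ∫s(t)dt et en appliquant j(0) = -32, nous trouvons j(t) = -32·exp(-2·t). La primitive du jerk est l'accélération. En utilisant a(0) = 16, nous obtenons a(t) = 16·exp(-2·t). La primitive de l'accélération, avec v(0) = -8, donne la vitesse: v(t) = -8·exp(-2·t). Nous avons la vitesse v(t) = -8·exp(-2·t). En substituant t = log(2)/2: v(log(2)/2) = -4.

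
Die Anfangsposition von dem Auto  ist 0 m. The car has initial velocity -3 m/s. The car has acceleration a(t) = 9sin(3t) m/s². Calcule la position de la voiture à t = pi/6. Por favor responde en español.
Debemos encontrar la integral de nuestra ecuación de la aceleración a(t) = 9·sin(3·t) 2 veces. Tomando ∫a(t)dt y aplicando v(0) = -3, encontramos v(t) = -3·cos(3·t). Tomando ∫v(t)dt y aplicando x(0) = 0, encontramos x(t) = -sin(3·t). Tenemos la posición x(t) = -sin(3·t). Sustituyendo t = pi/6: x(pi/6) = -1.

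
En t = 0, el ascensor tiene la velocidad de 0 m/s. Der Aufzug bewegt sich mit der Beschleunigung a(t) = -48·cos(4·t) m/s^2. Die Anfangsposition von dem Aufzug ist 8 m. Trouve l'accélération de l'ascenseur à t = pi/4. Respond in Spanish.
Tenemos la aceleración a(t) = -48·cos(4·t). Sustituyendo t = pi/4: a(pi/4) = 48.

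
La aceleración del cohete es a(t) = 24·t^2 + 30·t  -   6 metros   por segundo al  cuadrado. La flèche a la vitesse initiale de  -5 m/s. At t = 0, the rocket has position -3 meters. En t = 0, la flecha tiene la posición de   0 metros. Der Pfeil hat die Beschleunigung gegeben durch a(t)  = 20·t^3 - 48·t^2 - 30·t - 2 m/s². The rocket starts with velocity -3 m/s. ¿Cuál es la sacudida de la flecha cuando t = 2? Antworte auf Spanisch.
Debemos derivar nuestra ecuación de la aceleración a(t) = 20·t^3 - 48·t^2 - 30·t - 2 1 vez. La derivada de la aceleración da la sacudida: j(t) = 60·t^2 - 96·t - 30. De la ecuación de la sacudida j(t) = 60·t^2 - 96·t - 30, sustituimos t = 2 para obtener j = 18.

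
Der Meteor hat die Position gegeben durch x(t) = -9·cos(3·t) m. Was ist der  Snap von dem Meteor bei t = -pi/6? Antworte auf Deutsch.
Um dies zu lösen, müssen wir 4 Ableitungen unserer Gleichung für die Position x(t) = -9·cos(3·t) nehmen. Mit d/dt von x(t) finden wir v(t) = 27·sin(3·t). Durch Ableiten von der Geschwindigkeit erhalten wir die Beschleunigung: a(t) = 81·cos(3·t). Die Ableitung von der Beschleunigung ergibt den Ruck: j(t) = -243·sin(3·t). Die Ableitung von dem Ruck ergibt den Snap: s(t) = -729·cos(3·t). Mit s(t) = -729·cos(3·t) und Einsetzen von t = -pi/6, finden wir s = 0.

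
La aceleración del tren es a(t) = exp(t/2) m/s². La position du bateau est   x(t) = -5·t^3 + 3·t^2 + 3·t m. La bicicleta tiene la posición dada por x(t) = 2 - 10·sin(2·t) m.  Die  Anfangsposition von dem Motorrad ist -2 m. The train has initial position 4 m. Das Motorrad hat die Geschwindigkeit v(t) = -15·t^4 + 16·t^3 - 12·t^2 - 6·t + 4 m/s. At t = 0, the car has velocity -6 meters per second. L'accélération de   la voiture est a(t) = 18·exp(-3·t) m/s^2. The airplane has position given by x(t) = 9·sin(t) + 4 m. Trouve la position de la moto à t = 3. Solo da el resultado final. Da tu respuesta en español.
En t = 3, x = -530.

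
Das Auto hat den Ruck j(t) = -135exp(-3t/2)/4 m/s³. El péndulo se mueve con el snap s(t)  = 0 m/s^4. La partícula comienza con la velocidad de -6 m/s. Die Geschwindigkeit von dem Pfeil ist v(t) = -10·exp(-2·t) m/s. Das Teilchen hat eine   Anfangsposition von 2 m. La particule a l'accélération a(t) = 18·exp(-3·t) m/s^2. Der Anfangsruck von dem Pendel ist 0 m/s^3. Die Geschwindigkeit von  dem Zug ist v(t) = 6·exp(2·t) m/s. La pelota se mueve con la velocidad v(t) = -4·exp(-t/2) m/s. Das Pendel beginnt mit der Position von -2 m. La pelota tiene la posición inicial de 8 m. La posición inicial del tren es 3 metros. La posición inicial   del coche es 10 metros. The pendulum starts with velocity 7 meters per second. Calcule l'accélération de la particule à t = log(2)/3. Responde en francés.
Nous avons l'accélération a(t) = 18·exp(-3·t). En substituant t = log(2)/3: a(log(2)/3) = 9.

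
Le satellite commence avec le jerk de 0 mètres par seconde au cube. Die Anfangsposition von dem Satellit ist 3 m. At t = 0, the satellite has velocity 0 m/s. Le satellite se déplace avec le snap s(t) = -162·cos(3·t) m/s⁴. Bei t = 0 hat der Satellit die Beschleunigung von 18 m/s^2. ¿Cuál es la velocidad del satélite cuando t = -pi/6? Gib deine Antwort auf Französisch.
Nous devons intégrer notre équation du snap s(t) = -162·cos(3·t) 3 fois. En intégrant le snap et en utilisant la condition initiale j(0) = 0, nous obtenons j(t) = -54·sin(3·t). La primitive du jerk, avec a(0) = 18, donne l'accélération: a(t) = 18·cos(3·t). La primitive de l'accélération, avec v(0) = 0, donne la vitesse: v(t) = 6·sin(3·t). De l'équation de la vitesse v(t) = 6·sin(3·t), nous substituons t = -pi/6 pour obtenir v = -6.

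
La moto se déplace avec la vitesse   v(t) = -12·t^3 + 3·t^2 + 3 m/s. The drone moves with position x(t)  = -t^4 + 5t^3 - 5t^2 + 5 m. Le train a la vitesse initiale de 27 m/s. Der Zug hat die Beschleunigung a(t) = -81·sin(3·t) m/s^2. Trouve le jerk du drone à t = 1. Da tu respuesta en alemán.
Wir müssen unsere Gleichung für die Position x(t) = -t^4 + 5·t^3 - 5·t^2 + 5 3-mal ableiten. Mit d/dt von x(t) finden wir v(t) = -4·t^3 + 15·t^2 - 10·t. Mit d/dt von v(t) finden wir a(t) = -12·t^2 + 30·t - 10. Die Ableitung von der Beschleunigung ergibt den Ruck: j(t) = 30 - 24·t. Mit j(t) = 30 - 24·t und Einsetzen von t = 1, finden wir j = 6.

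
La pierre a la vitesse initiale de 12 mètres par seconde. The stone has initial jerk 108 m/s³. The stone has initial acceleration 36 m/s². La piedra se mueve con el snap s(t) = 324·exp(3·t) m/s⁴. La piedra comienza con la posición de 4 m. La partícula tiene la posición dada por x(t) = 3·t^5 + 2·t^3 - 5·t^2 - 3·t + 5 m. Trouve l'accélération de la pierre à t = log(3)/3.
Nous devons trouver la primitive de notre équation du snap s(t) = 324·exp(3·t) 2 fois. La primitive du snap est le jerk. En utilisant j(0) = 108, nous obtenons j(t) = 108·exp(3·t). La primitive du jerk, avec a(0) = 36, donne l'accélération: a(t) = 36·exp(3·t). De l'équation de l'accélération a(t) = 36·exp(3·t), nous substituons t = log(3)/3 pour obtenir a = 108.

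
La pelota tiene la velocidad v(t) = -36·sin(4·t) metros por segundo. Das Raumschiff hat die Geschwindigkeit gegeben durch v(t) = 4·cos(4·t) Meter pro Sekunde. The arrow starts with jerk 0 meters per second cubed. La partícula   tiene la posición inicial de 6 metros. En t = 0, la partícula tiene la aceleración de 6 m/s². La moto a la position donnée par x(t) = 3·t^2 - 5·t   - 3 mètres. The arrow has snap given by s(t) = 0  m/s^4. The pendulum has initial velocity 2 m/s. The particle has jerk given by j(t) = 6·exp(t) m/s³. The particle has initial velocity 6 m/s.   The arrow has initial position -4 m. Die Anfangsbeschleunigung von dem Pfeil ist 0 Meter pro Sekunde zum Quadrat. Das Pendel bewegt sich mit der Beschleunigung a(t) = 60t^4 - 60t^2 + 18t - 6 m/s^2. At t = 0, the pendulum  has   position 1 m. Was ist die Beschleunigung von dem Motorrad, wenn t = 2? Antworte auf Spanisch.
Partiendo de la posición x(t) = 3·t^2 - 5·t - 3, tomamos 2 derivadas. Derivando la posición, obtenemos la velocidad: v(t) = 6·t - 5. La derivada de la velocidad da la aceleración: a(t) = 6. Usando a(t) = 6 y sustituyendo t = 2, encontramos a = 6.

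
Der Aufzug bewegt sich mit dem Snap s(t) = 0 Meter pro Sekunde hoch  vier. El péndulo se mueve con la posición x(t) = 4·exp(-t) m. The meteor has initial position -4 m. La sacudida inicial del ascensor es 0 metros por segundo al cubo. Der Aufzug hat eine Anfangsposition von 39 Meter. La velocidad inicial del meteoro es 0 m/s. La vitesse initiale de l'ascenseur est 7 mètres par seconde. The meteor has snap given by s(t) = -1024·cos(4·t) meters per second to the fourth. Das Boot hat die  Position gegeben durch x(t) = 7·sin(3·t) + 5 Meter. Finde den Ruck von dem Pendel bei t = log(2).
Wir müssen unsere Gleichung für die Position x(t) = 4·exp(-t) 3-mal ableiten. Mit d/dt von x(t) finden wir v(t) = -4·exp(-t). Durch Ableiten von der Geschwindigkeit erhalten wir die Beschleunigung: a(t) = 4·exp(-t). Mit d/dt von a(t) finden wir j(t) = -4·exp(-t). Aus der Gleichung für den Ruck j(t) = -4·exp(-t), setzen wir t = log(2) ein und erhalten j = -2.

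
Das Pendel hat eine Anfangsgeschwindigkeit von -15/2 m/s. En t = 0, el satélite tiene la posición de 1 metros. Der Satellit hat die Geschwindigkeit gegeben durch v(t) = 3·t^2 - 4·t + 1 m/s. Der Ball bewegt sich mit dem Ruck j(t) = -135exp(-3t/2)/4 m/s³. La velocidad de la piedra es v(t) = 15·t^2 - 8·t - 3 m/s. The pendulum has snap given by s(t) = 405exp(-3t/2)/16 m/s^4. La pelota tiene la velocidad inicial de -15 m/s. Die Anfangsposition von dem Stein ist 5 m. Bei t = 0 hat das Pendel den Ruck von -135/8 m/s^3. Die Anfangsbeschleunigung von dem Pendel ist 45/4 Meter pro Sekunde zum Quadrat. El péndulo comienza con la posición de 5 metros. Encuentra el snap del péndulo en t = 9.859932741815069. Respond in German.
Aus der Gleichung für den Snap s(t) = 405·exp(-3·t/2)/16, setzen wir t = 9.859932741815069 ein und erhalten s = 0.00000955352111909587.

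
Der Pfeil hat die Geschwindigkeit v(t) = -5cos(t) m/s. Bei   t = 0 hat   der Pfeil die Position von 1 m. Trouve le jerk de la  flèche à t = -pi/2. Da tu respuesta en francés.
Pour résoudre ceci, nous devons prendre 2 dérivées de notre équation de la vitesse v(t) = -5·cos(t). La dérivée de la vitesse donne l'accélération: a(t) = 5·sin(t). La dérivée de l'accélération donne le jerk: j(t) = 5·cos(t). De l'équation du jerk j(t) = 5·cos(t), nous substituons t = -pi/2 pour obtenir j = 0.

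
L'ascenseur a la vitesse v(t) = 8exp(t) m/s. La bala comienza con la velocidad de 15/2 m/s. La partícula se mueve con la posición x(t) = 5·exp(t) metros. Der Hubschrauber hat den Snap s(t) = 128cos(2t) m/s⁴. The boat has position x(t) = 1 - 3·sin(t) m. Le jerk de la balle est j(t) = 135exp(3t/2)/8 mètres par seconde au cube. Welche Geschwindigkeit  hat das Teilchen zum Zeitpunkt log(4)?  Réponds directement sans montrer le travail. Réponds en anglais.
At t = log(4), v = 20.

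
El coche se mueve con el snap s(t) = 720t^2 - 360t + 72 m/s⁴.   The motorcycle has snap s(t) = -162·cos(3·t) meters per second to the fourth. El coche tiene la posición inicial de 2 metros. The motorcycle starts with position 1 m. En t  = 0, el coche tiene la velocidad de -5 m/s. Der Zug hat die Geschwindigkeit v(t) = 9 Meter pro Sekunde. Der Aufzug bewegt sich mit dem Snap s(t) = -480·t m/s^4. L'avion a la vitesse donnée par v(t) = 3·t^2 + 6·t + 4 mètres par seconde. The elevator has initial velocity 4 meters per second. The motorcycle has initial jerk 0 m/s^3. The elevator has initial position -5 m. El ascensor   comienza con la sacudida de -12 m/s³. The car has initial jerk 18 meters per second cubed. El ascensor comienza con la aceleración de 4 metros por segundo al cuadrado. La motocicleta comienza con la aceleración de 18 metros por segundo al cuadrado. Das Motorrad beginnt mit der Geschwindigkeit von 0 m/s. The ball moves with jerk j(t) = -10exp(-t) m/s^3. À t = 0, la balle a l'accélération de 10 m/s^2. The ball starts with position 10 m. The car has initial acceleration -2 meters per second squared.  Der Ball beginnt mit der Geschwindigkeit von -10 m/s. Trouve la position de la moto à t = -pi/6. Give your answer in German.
Wir müssen die Stammfunktion unserer Gleichung für den Snap s(t) = -162·cos(3·t) 4-mal finden. Die Stammfunktion von dem Snap ist der Ruck. Mit j(0) = 0 erhalten wir j(t) = -54·sin(3·t). Das Integral von dem Ruck, mit a(0) = 18, ergibt die Beschleunigung: a(t) = 18·cos(3·t). Durch Integration von der Beschleunigung und Verwendung der Anfangsbedingung v(0) = 0, erhalten wir v(t) = 6·sin(3·t). Durch Integration von der Geschwindigkeit und Verwendung der Anfangsbedingung x(0) = 1, erhalten wir x(t) = 3 - 2·cos(3·t). Mit x(t) = 3 - 2·cos(3·t) und Einsetzen von t = -pi/6, finden wir x = 3.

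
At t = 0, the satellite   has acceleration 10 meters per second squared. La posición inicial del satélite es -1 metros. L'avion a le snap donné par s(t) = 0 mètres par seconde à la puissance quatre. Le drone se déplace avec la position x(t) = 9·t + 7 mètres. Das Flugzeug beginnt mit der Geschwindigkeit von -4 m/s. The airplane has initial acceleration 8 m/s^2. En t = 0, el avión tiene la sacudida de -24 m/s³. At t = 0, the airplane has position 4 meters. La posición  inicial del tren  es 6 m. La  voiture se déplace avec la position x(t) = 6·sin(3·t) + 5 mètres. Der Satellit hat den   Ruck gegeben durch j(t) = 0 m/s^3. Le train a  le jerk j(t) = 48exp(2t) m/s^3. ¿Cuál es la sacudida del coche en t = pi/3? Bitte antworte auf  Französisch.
Nous devons dériver notre équation de la position x(t) = 6·sin(3·t) + 5 3 fois. En dérivant la position, nous obtenons la vitesse: v(t) = 18·cos(3·t). En prenant d/dt de v(t), nous trouvons a(t) = -54·sin(3·t). La dérivée de l'accélération donne le jerk: j(t) = -162·cos(3·t). Nous avons le jerk j(t) = -162·cos(3·t). En substituant t = pi/3: j(pi/3) = 162.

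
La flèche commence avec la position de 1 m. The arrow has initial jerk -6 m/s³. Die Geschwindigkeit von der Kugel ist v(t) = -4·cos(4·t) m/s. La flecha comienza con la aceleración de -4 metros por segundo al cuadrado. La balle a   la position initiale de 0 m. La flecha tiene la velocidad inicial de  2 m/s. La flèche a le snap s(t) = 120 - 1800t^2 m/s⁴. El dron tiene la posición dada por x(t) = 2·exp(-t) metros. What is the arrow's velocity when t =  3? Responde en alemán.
Wir müssen das Integral unserer Gleichung für den Snap s(t) = 120 - 1800·t^2 3-mal finden. Mit ∫s(t)dt und Anwendung von j(0) = -6, finden wir j(t) = -600·t^3 + 120·t - 6. Durch Integration von dem Ruck und Verwendung der Anfangsbedingung a(0) = -4, erhalten wir a(t) = -150·t^4 + 60·t^2 - 6·t - 4. Das Integral von der Beschleunigung, mit v(0) = 2, ergibt die Geschwindigkeit: v(t) = -30·t^5 + 20·t^3 - 3·t^2 - 4·t + 2. Wir haben die Geschwindigkeit v(t) = -30·t^5 + 20·t^3 - 3·t^2 - 4·t + 2. Durch Einsetzen von t = 3: v(3) = -6787.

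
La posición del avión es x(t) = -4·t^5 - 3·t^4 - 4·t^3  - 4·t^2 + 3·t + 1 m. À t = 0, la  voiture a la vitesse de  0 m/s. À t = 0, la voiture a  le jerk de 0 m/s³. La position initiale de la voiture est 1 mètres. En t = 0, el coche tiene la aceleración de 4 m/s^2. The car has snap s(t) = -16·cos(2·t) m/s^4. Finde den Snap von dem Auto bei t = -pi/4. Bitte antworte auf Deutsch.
Wir haben den Snap s(t) = -16·cos(2·t). Durch Einsetzen von t = -pi/4: s(-pi/4) = 0.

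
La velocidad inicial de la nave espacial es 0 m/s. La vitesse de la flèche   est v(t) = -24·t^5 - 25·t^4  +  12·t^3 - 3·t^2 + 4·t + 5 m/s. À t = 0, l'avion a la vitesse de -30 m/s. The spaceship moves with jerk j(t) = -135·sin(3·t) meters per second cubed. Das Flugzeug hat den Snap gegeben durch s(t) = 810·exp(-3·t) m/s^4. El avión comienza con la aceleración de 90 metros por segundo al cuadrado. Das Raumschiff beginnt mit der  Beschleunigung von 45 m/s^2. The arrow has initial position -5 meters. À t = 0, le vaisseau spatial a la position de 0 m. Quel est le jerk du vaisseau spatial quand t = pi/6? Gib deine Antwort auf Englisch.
We have jerk j(t) = -135·sin(3·t). Substituting t = pi/6: j(pi/6) = -135.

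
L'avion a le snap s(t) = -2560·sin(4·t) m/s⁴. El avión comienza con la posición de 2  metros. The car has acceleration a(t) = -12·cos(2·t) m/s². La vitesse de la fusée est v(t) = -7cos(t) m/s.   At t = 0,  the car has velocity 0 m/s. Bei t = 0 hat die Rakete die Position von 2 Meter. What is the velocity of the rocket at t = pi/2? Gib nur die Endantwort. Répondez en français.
À t = pi/2, v = 0.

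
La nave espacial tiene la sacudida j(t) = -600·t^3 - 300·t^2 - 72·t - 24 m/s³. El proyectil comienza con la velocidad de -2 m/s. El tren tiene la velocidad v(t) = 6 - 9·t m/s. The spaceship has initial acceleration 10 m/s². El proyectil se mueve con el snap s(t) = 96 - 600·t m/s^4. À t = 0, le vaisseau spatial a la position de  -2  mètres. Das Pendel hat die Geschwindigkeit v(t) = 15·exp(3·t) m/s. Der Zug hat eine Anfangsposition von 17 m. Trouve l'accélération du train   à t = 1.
Nous devons dériver notre équation de la vitesse v(t) = 6 - 9·t 1 fois. La dérivée de la vitesse donne l'accélération: a(t) = -9. En utilisant a(t) = -9 et en substituant t = 1, nous trouvons a = -9.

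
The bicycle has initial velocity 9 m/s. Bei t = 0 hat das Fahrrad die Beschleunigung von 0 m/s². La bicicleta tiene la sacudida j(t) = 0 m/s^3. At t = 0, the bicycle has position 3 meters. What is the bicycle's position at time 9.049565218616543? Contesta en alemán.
Um dies zu lösen, müssen wir 3 Stammfunktionen unserer Gleichung für den Ruck j(t) = 0 finden. Die Stammfunktion von dem Ruck ist die Beschleunigung. Mit a(0) = 0 erhalten wir a(t) = 0. Durch Integration von der Beschleunigung und Verwendung der Anfangsbedingung v(0) = 9, erhalten wir v(t) = 9. Mit ∫v(t)dt und Anwendung von x(0) = 3, finden wir x(t) = 9·t + 3. Aus der Gleichung für die Position x(t) = 9·t + 3, setzen wir t = 9.049565218616543 ein und erhalten x = 84.4460869675489.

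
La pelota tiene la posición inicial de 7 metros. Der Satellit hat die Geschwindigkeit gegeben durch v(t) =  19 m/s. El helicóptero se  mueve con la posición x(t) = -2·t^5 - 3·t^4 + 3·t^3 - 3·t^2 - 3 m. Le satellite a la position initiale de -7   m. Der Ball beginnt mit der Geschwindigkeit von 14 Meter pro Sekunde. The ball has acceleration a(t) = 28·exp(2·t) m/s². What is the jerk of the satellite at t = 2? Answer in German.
Ausgehend von der Geschwindigkeit v(t) = 19, nehmen wir 2 Ableitungen. Mit d/dt von v(t) finden wir a(t) = 0. Durch Ableiten von der Beschleunigung erhalten wir den Ruck: j(t) = 0. Mit j(t) = 0 und Einsetzen von t = 2, finden wir j = 0.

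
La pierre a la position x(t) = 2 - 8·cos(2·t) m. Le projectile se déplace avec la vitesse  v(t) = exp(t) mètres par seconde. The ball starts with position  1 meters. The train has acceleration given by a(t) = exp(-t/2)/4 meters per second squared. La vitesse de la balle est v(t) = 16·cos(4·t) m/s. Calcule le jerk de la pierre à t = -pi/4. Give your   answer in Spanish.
Partiendo de la posición x(t) = 2 - 8·cos(2·t), tomamos 3 derivadas. La derivada de la posición da la velocidad: v(t) = 16·sin(2·t). La derivada de la velocidad da la aceleración: a(t) = 32·cos(2·t). La derivada de la aceleración da la sacudida: j(t) = -64·sin(2·t). Usando j(t) = -64·sin(2·t) y sustituyendo t = -pi/4, encontramos j = 64.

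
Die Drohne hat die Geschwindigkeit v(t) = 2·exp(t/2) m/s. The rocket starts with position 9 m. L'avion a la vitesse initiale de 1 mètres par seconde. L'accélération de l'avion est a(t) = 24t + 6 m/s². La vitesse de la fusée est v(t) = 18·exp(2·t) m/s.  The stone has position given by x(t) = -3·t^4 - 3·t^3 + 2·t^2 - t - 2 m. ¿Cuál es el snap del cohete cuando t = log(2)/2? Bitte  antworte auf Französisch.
En partant de la vitesse v(t) = 18·exp(2·t), nous prenons 3 dérivées. La dérivée de la vitesse donne l'accélération: a(t) = 36·exp(2·t). En dérivant l'accélération, nous obtenons le jerk: j(t) = 72·exp(2·t). En dérivant le jerk, nous obtenons le snap: s(t) = 144·exp(2·t). De l'équation du snap s(t) = 144·exp(2·t), nous substituons t = log(2)/2 pour obtenir s = 288.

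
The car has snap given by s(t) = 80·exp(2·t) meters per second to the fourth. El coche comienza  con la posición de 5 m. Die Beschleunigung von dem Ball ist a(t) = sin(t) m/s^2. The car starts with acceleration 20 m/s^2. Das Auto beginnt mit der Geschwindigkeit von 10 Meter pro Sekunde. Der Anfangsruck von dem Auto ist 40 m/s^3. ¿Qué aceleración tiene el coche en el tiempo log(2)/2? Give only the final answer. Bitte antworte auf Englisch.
The acceleration at t = log(2)/2 is a = 40.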